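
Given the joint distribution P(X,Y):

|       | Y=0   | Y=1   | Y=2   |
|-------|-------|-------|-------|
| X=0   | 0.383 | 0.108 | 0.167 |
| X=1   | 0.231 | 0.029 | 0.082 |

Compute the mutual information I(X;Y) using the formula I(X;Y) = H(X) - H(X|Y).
0.0105 bits

I(X;Y) = H(X) - H(X|Y)

Marginal of X (row sums):
  P(X=0) = 0.383 + 0.108 + 0.167 = 0.658
  P(X=1) = 0.231 + 0.029 + 0.082 = 0.342
H(X) = -[0.658·log₂(0.658) + 0.342·log₂(0.342)]
  = 0.3973 + 0.5294 = 0.9267 bits

Marginal of Y (column sums):
  P(Y=0) = 0.383 + 0.231 = 0.614
  P(Y=1) = 0.108 + 0.029 = 0.137
  P(Y=2) = 0.167 + 0.082 = 0.249
H(X|Y) = Σ_y P(y)·H(X|Y=y):
  Y=0: P(Y=0) = 0.614, P(X|Y=0) = (383/614, 231/614) → H(X|Y=0) = 0.9553
  Y=1: P(Y=1) = 0.137, P(X|Y=1) = (108/137, 29/137) → H(X|Y=1) = 0.7447
  Y=2: P(Y=2) = 0.249, P(X|Y=2) = (167/249, 82/249) → H(X|Y=2) = 0.9142
H(X|Y) = 0.614·0.9553 + 0.137·0.7447 + 0.249·0.9142 = 0.9162 bits

I(X;Y) = H(X) - H(X|Y) = 0.9267 - 0.9162 = 0.0105 bits

Cross-check via I(X;Y) = H(X) + H(Y) - H(X,Y): computing H(Y) from the column sums and H(X,Y) from the 6 cells in the same way gives H(Y) = 1.3244 bits and H(X,Y) = 2.2406 bits, so
I(X;Y) = 0.9267 + 1.3244 - 2.2406 = 0.0105 bits ✓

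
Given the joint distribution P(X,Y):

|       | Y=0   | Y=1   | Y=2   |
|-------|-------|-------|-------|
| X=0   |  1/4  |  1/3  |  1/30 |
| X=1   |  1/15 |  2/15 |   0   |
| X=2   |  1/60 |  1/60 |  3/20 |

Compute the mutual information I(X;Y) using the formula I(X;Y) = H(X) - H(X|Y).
0.3798 bits

I(X;Y) = H(X) - H(X|Y)

Marginal of X (row sums):
  P(X=0) = 1/4 + 1/3 + 1/30 = 37/60
  P(X=1) = 1/15 + 2/15 + 0 = 1/5
  P(X=2) = 1/60 + 1/60 + 3/20 = 11/60
H(X) = -[(37/60)·log₂(37/60) + (1/5)·log₂(1/5) + (11/60)·log₂(11/60)]
  = 0.4301 + 0.4644 + 0.4487 = 1.3432 bits

Marginal of Y (column sums):
  P(Y=0) = 1/4 + 1/15 + 1/60 = 1/3
  P(Y=1) = 1/3 + 2/15 + 1/60 = 29/60
  P(Y=2) = 1/30 + 0 + 3/20 = 11/60
H(X|Y) = Σ_y P(y)·H(X|Y=y):
  Y=0: P(Y=0) = 1/3, P(X|Y=0) = (3/4, 1/5, 1/20) → H(X|Y=0) = 0.9918
  Y=1: P(Y=1) = 29/60, P(X|Y=1) = (20/29, 8/29, 1/29) → H(X|Y=1) = 1.0498
  Y=2: P(Y=2) = 11/60, P(X|Y=2) = (2/11, 0, 9/11) → H(X|Y=2) = 0.6840
H(X|Y) = (1/3)·0.9918 + (29/60)·1.0498 + (11/60)·0.6840 = 0.9634 bits

I(X;Y) = H(X) - H(X|Y) = 1.3432 - 0.9634 = 0.3798 bits

Cross-check via I(X;Y) = H(X) + H(Y) - H(X,Y): computing H(Y) from the column sums and H(X,Y) from the 9 cells in the same way gives H(Y) = 1.4840 bits and H(X,Y) = 2.4474 bits, so
I(X;Y) = 1.3432 + 1.4840 - 2.4474 = 0.3798 bits ✓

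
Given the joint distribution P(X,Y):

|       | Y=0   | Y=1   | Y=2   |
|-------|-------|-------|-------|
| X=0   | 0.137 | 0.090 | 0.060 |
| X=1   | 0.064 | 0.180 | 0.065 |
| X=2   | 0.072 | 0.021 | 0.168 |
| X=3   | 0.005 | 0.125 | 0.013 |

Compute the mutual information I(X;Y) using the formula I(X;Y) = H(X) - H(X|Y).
0.2881 bits

I(X;Y) = H(X) - H(X|Y)

Marginal of X (row sums):
  P(X=0) = 0.137 + 0.090 + 0.060 = 0.287
  P(X=1) = 0.064 + 0.180 + 0.065 = 0.309
  P(X=2) = 0.072 + 0.021 + 0.168 = 0.261
  P(X=3) = 0.005 + 0.125 + 0.013 = 0.143
H(X) = -[0.287·log₂(0.287) + 0.309·log₂(0.309) + 0.261·log₂(0.261) + 0.143·log₂(0.143)]
  = 0.5169 + 0.5235 + 0.5058 + 0.4012 = 1.9474 bits

Marginal of Y (column sums):
  P(Y=0) = 0.137 + 0.064 + 0.072 + 0.005 = 0.278
  P(Y=1) = 0.090 + 0.180 + 0.021 + 0.125 = 0.416
  P(Y=2) = 0.060 + 0.065 + 0.168 + 0.013 = 0.306
H(X|Y) = Σ_y P(y)·H(X|Y=y):
  Y=0: P(Y=0) = 0.278, P(X|Y=0) = (137/278, 32/139, 36/139, 5/278) → H(X|Y=0) = 1.6000
  Y=1: P(Y=1) = 0.416, P(X|Y=1) = (45/208, 45/104, 21/416, 125/416) → H(X|Y=1) = 1.7395
  Y=2: P(Y=2) = 0.306, P(X|Y=2) = (10/51, 65/306, 28/51, 13/306) → H(X|Y=2) = 1.6042
H(X|Y) = 0.278·1.6000 + 0.416·1.7395 + 0.306·1.6042 = 1.6593 bits

I(X;Y) = H(X) - H(X|Y) = 1.9474 - 1.6593 = 0.2881 bits

Cross-check via I(X;Y) = H(X) + H(Y) - H(X,Y): computing H(Y) from the column sums and H(X,Y) from the 12 cells in the same way gives H(Y) = 1.5626 bits and H(X,Y) = 3.2219 bits, so
I(X;Y) = 1.9474 + 1.5626 - 3.2219 = 0.2881 bits ✓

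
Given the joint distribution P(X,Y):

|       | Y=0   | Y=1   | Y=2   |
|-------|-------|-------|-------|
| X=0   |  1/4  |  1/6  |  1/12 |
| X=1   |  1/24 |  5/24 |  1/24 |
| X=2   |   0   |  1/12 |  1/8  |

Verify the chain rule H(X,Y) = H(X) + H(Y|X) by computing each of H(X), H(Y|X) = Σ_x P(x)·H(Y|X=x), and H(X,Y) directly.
H(X) = 1.4899 bits, H(Y|X) = 1.2669 bits, H(X,Y) = 2.7569 bits

Marginal of X (row sums):
  P(X=0) = 1/4 + 1/6 + 1/12 = 1/2
  P(X=1) = 1/24 + 5/24 + 1/24 = 7/24
  P(X=2) = 0 + 1/12 + 1/8 = 5/24
H(X) = -[(1/2)·log₂(1/2) + (7/24)·log₂(7/24) + (5/24)·log₂(5/24)]
  = 0.50000 + 0.51847 + 0.47147 = 1.4899 bits

H(Y|X) = Σ_x P(x)·H(Y|X=x):
  X=0: P(X=0) = 1/2, P(Y|X=0) = (1/2, 1/3, 1/6) → H(Y|X=0) = 1.45915
  X=1: P(X=1) = 7/24, P(Y|X=1) = (1/7, 5/7, 1/7) → H(Y|X=1) = 1.14883
  X=2: P(X=2) = 5/24, P(Y|X=2) = (0, 2/5, 3/5) → H(Y|X=2) = 0.97095
H(Y|X) = (1/2)·1.45915 + (7/24)·1.14883 + (5/24)·0.97095 = 1.2669 bits

H(X,Y) = -Σ_{x,y} P(x,y) log₂ P(x,y). Per-cell terms -P(x,y)·log₂P(x,y):
  X=0: 0.50000, 0.43083, 0.29875
  X=1: 0.19104, 0.47147, 0.19104
  X=2: 0.00000, 0.29875, 0.37500
  (cells with P = 0 contribute 0)
Sum of the 9 terms: H(X,Y) = 2.7569 bits

Chain rule check:
  H(X) + H(Y|X) = 1.4899 + 1.2669 = 2.7568 bits
  H(X,Y) = 2.7569 bits
✓ Chain rule verified (Δ = 0.0001 is 4-dp rounding noise: each of the three values was rounded independently).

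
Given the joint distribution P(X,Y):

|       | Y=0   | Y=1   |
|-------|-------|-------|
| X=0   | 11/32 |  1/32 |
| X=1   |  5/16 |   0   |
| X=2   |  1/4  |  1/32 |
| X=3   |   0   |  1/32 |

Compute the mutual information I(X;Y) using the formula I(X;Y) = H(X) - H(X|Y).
0.1521 bits

I(X;Y) = H(X) - H(X|Y)

Marginal of X (row sums):
  P(X=0) = 11/32 + 1/32 = 3/8
  P(X=1) = 5/16 + 0 = 5/16
  P(X=2) = 1/4 + 1/32 = 9/32
  P(X=3) = 0 + 1/32 = 1/32
H(X) = -[(3/8)·log₂(3/8) + (5/16)·log₂(5/16) + (9/32)·log₂(9/32) + (1/32)·log₂(1/32)]
  = 0.530639 + 0.524397 + 0.514709 + 0.156250 = 1.725995 bits

Marginal of Y (column sums):
  P(Y=0) = 11/32 + 5/16 + 1/4 + 0 = 29/32
  P(Y=1) = 1/32 + 0 + 1/32 + 1/32 = 3/32
H(X|Y) = Σ_y P(y)·H(X|Y=y):
  Y=0: P(Y=0) = 29/32, P(X|Y=0) = (11/29, 10/29, 8/29, 0) → H(X|Y=0) = 1.572704
  Y=1: P(Y=1) = 3/32, P(X|Y=1) = (1/3, 0, 1/3, 1/3) → H(X|Y=1) = 1.584963
H(X|Y) = (29/32)·1.572704 + (3/32)·1.584963 = 1.573853 bits

I(X;Y) = H(X) - H(X|Y) = 1.725995 - 1.573853 = 0.1521 bits

Cross-check via I(X;Y) = H(X) + H(Y) - H(X,Y): computing H(Y) from the column sums and H(X,Y) from the 8 cells in the same way gives H(Y) = 0.448864 bits and H(X,Y) = 2.022718 bits, so
I(X;Y) = 1.725995 + 0.448864 - 2.022718 = 0.1521 bits ✓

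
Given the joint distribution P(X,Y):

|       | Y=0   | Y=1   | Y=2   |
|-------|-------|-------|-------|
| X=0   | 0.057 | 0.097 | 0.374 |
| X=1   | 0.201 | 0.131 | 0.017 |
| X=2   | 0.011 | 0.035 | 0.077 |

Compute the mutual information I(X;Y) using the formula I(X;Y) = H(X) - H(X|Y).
0.3496 bits

I(X;Y) = H(X) - H(X|Y)

Marginal of X (row sums):
  P(X=0) = 0.057 + 0.097 + 0.374 = 0.528
  P(X=1) = 0.201 + 0.131 + 0.017 = 0.349
  P(X=2) = 0.011 + 0.035 + 0.077 = 0.123
H(X) = -[0.528·log₂(0.528) + 0.349·log₂(0.349) + 0.123·log₂(0.123)]
  = 0.48649 + 0.53003 + 0.37186 = 1.38838 bits

Marginal of Y (column sums):
  P(Y=0) = 0.057 + 0.201 + 0.011 = 0.269
  P(Y=1) = 0.097 + 0.131 + 0.035 = 0.263
  P(Y=2) = 0.374 + 0.017 + 0.077 = 0.468
H(X|Y) = Σ_y P(y)·H(X|Y=y):
  Y=0: P(Y=0) = 0.269, P(X|Y=0) = (57/269, 201/269, 11/269) → H(X|Y=0) = 0.97708
  Y=1: P(Y=1) = 0.263, P(X|Y=1) = (97/263, 131/263, 35/263) → H(X|Y=1) = 1.41879
  Y=2: P(Y=2) = 0.468, P(X|Y=2) = (187/234, 17/468, 77/468) → H(X|Y=2) = 0.86060
H(X|Y) = 0.269·0.97708 + 0.263·1.41879 + 0.468·0.86060 = 1.03874 bits

I(X;Y) = H(X) - H(X|Y) = 1.38838 - 1.03874 = 0.3496 bits

Cross-check via I(X;Y) = H(X) + H(Y) - H(X,Y): computing H(Y) from the column sums and H(X,Y) from the 9 cells in the same way gives H(Y) = 1.52899 bits and H(X,Y) = 2.56773 bits, so
I(X;Y) = 1.38838 + 1.52899 - 2.56773 = 0.3496 bits ✓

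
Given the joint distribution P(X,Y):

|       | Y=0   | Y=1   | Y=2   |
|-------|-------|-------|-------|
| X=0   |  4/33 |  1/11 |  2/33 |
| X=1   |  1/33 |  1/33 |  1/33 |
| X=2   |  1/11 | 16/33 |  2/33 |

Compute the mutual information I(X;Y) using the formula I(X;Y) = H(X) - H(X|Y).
0.1334 bits

I(X;Y) = H(X) - H(X|Y)

Marginal of X (row sums):
  P(X=0) = 4/33 + 1/11 + 2/33 = 3/11
  P(X=1) = 1/33 + 1/33 + 1/33 = 1/11
  P(X=2) = 1/11 + 16/33 + 2/33 = 7/11
H(X) = -[(3/11)·log₂(3/11) + (1/11)·log₂(1/11) + (7/11)·log₂(7/11)]
  = 0.511219 + 0.314494 + 0.414958 = 1.24067 bits

Marginal of Y (column sums):
  P(Y=0) = 4/33 + 1/33 + 1/11 = 8/33
  P(Y=1) = 1/11 + 1/33 + 16/33 = 20/33
  P(Y=2) = 2/33 + 1/33 + 2/33 = 5/33
H(X|Y) = Σ_y P(y)·H(X|Y=y):
  Y=0: P(Y=0) = 8/33, P(X|Y=0) = (1/2, 1/8, 3/8) → H(X|Y=0) = 1.405639
  Y=1: P(Y=1) = 20/33, P(X|Y=1) = (3/20, 1/20, 4/5) → H(X|Y=1) = 0.884184
  Y=2: P(Y=2) = 5/33, P(X|Y=2) = (2/5, 1/5, 2/5) → H(X|Y=2) = 1.521928
H(X|Y) = (8/33)·1.405639 + (20/33)·0.884184 + (5/33)·1.521928 = 1.10723 bits

I(X;Y) = H(X) - H(X|Y) = 1.24067 - 1.10723 = 0.1334 bits

Cross-check via I(X;Y) = H(X) + H(Y) - H(X,Y): computing H(Y) from the column sums and H(X,Y) from the 9 cells in the same way gives H(Y) = 1.34596 bits and H(X,Y) = 2.45319 bits, so
I(X;Y) = 1.24067 + 1.34596 - 2.45319 = 0.1334 bits ✓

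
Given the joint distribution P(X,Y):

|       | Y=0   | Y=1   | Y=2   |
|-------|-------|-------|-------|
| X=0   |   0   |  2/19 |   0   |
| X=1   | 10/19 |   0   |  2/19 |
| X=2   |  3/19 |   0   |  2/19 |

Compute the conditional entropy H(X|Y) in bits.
0.7438 bits

H(X|Y) = H(X,Y) - H(Y)

H(X,Y) = -Σ_{x,y} P(x,y) log₂ P(x,y). Per-cell terms -P(x,y)·log₂P(x,y):
  X=0: 0.00000, 0.34189, 0.00000
  X=1: 0.48737, 0.00000, 0.34189
  X=2: 0.42047, 0.00000, 0.34189
  (cells with P = 0 contribute 0)
Sum of the 9 terms: H(X,Y) = 1.9335 bits

Marginal of Y (column sums):
  P(Y=0) = 0 + 10/19 + 3/19 = 13/19
  P(Y=1) = 2/19 + 0 + 0 = 2/19
  P(Y=2) = 0 + 2/19 + 2/19 = 4/19
H(Y) = -[(13/19)·log₂(13/19) + (2/19)·log₂(2/19) + (4/19)·log₂(4/19)]
  = 0.37460 + 0.34189 + 0.47325 = 1.1897 bits

H(X|Y) = H(X,Y) - H(Y) = 1.9335 - 1.1897 = 0.7438 bits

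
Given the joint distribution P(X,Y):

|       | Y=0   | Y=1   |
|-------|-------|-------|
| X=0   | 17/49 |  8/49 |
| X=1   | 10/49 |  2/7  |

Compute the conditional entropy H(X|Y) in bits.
0.9486 bits

H(X|Y) = H(X,Y) - H(Y)

H(X,Y) = -Σ_{x,y} P(x,y) log₂ P(x,y). Per-cell terms -P(x,y)·log₂P(x,y):
  X=0: 0.5299, 0.4269
  X=1: 0.4679, 0.5164
Sum of the 4 terms: H(X,Y) = 1.9411 bits

Marginal of Y (column sums):
  P(Y=0) = 17/49 + 10/49 = 27/49
  P(Y=1) = 8/49 + 2/7 = 22/49
H(Y) = -[(27/49)·log₂(27/49) + (22/49)·log₂(22/49)]
  = 0.4738 + 0.5187 = 0.9925 bits

H(X|Y) = H(X,Y) - H(Y) = 1.9411 - 0.9925 = 0.9486 bits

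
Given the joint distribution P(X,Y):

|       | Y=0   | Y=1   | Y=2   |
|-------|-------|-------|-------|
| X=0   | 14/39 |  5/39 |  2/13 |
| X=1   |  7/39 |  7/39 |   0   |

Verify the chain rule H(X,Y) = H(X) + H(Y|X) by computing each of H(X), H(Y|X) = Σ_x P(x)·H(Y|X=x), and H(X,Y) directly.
H(X) = 0.9418 bits, H(Y|X) = 1.2737 bits, H(X,Y) = 2.2155 bits

Marginal of X (row sums):
  P(X=0) = 14/39 + 5/39 + 2/13 = 25/39
  P(X=1) = 7/39 + 7/39 + 0 = 14/39
H(X) = -[(25/39)·log₂(25/39) + (14/39)·log₂(14/39)]
  = 0.41125 + 0.53058 = 0.9418 bits

H(Y|X) = Σ_x P(x)·H(Y|X=x):
  X=0: P(X=0) = 25/39, P(Y|X=0) = (14/25, 1/5, 6/25) → H(Y|X=0) = 1.42696
  X=1: P(X=1) = 14/39, P(Y|X=1) = (1/2, 1/2, 0) → H(Y|X=1) = 1.00000
H(Y|X) = (25/39)·1.42696 + (14/39)·1.00000 = 1.2737 bits

H(X,Y) = -Σ_{x,y} P(x,y) log₂ P(x,y). Per-cell terms -P(x,y)·log₂P(x,y):
  X=0: 0.53058, 0.37993, 0.41545
  X=1: 0.44478, 0.44478, 0.00000
  (cells with P = 0 contribute 0)
Sum of the 6 terms: H(X,Y) = 2.2155 bits

Chain rule check:
  H(X) + H(Y|X) = 0.9418 + 1.2737 = 2.2155 bits
  H(X,Y) = 2.2155 bits
✓ Chain rule verified.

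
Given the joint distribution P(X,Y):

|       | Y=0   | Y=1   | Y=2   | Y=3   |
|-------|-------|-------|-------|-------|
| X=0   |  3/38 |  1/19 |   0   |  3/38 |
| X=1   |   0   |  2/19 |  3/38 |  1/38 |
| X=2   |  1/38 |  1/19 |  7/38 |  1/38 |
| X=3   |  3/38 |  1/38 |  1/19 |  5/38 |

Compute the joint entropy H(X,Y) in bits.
3.5563 bits

H(X,Y) = -Σ_{x,y} P(x,y) log₂ P(x,y). Per-cell terms -P(x,y)·log₂P(x,y):
  X=0: 0.28918, 0.22358, 0.00000, 0.28918
  X=1: 0.00000, 0.34189, 0.28918, 0.13810
  X=2: 0.13810, 0.22358, 0.44958, 0.13810
  X=3: 0.28918, 0.13810, 0.22358, 0.38500
  (cells with P = 0 contribute 0)
Sum of the 16 terms: H(X,Y) = 3.5563 bits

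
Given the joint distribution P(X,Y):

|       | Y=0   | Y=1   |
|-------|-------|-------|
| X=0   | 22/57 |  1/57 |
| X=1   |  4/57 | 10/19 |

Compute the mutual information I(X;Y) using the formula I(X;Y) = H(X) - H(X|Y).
0.5786 bits

I(X;Y) = H(X) - H(X|Y)

Marginal of X (row sums):
  P(X=0) = 22/57 + 1/57 = 23/57
  P(X=1) = 4/57 + 10/19 = 34/57
H(X) = -[(23/57)·log₂(23/57) + (34/57)·log₂(34/57)]
  = 0.52833 + 0.44464 = 0.97297 bits

Marginal of Y (column sums):
  P(Y=0) = 22/57 + 4/57 = 26/57
  P(Y=1) = 1/57 + 10/19 = 31/57
H(X|Y) = Σ_y P(y)·H(X|Y=y):
  Y=0: P(Y=0) = 26/57, P(X|Y=0) = (11/13, 2/13) → H(X|Y=0) = 0.61938
  Y=1: P(Y=1) = 31/57, P(X|Y=1) = (1/31, 30/31) → H(X|Y=1) = 0.20559
H(X|Y) = (26/57)·0.61938 + (31/57)·0.20559 = 0.39434 bits

I(X;Y) = H(X) - H(X|Y) = 0.97297 - 0.39434 = 0.5786 bits

Cross-check via I(X;Y) = H(X) + H(Y) - H(X,Y): computing H(Y) from the column sums and H(X,Y) from the 4 cells in the same way gives H(Y) = 0.99444 bits and H(X,Y) = 1.38878 bits, so
I(X;Y) = 0.97297 + 0.99444 - 1.38878 = 0.5786 bits ✓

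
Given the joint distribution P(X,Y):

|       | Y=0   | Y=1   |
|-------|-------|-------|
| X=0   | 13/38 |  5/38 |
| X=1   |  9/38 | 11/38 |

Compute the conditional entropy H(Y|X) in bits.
0.9263 bits

H(Y|X) = H(X,Y) - H(X)

H(X,Y) = -Σ_{x,y} P(x,y) log₂ P(x,y). Per-cell terms -P(x,y)·log₂P(x,y):
  X=0: 0.5294, 0.3850
  X=1: 0.4922, 0.5177
Sum of the 4 terms: H(X,Y) = 1.9243 bits

Marginal of X (row sums):
  P(X=0) = 13/38 + 5/38 = 9/19
  P(X=1) = 9/38 + 11/38 = 10/19
H(X) = -[(9/19)·log₂(9/19) + (10/19)·log₂(10/19)]
  = 0.5106 + 0.4874 = 0.9980 bits

H(Y|X) = H(X,Y) - H(X) = 1.9243 - 0.9980 = 0.9263 bits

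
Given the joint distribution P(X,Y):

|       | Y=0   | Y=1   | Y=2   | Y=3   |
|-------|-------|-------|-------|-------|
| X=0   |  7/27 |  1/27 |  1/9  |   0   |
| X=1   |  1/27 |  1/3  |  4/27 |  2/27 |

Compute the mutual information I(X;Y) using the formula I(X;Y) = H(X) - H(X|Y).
0.3849 bits

I(X;Y) = H(X) - H(X|Y)

Marginal of X (row sums):
  P(X=0) = 7/27 + 1/27 + 1/9 + 0 = 11/27
  P(X=1) = 1/27 + 1/3 + 4/27 + 2/27 = 16/27
H(X) = -[(11/27)·log₂(11/27) + (16/27)·log₂(16/27)]
  = 0.5278 + 0.4473 = 0.9751 bits

Marginal of Y (column sums):
  P(Y=0) = 7/27 + 1/27 = 8/27
  P(Y=1) = 1/27 + 1/3 = 10/27
  P(Y=2) = 1/9 + 4/27 = 7/27
  P(Y=3) = 0 + 2/27 = 2/27
H(X|Y) = Σ_y P(y)·H(X|Y=y):
  Y=0: P(Y=0) = 8/27, P(X|Y=0) = (7/8, 1/8) → H(X|Y=0) = 0.5436
  Y=1: P(Y=1) = 10/27, P(X|Y=1) = (1/10, 9/10) → H(X|Y=1) = 0.4690
  Y=2: P(Y=2) = 7/27, P(X|Y=2) = (3/7, 4/7) → H(X|Y=2) = 0.9852
  Y=3: P(Y=3) = 2/27, P(X|Y=3) = (0, 1) → H(X|Y=3) = 0.0000
H(X|Y) = (8/27)·0.5436 + (10/27)·0.4690 + (7/27)·0.9852 + (2/27)·0.0000 = 0.5902 bits

I(X;Y) = H(X) - H(X|Y) = 0.9751 - 0.5902 = 0.3849 bits

Cross-check via I(X;Y) = H(X) + H(Y) - H(X,Y): computing H(Y) from the column sums and H(X,Y) from the 8 cells in the same way gives H(Y) = 1.8337 bits and H(X,Y) = 2.4239 bits, so
I(X;Y) = 0.9751 + 1.8337 - 2.4239 = 0.3849 bits ✓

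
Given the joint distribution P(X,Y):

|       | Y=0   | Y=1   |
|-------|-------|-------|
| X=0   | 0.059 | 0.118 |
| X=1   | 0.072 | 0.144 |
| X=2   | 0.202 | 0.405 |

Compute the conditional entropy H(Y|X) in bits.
0.9180 bits

H(Y|X) = H(X,Y) - H(X)

H(X,Y) = -Σ_{x,y} P(x,y) log₂ P(x,y). Per-cell terms -P(x,y)·log₂P(x,y):
  X=0: 0.24091, 0.36381
  X=1: 0.27330, 0.40260
  X=2: 0.46613, 0.52812
Sum of the 6 terms: H(X,Y) = 2.2749 bits

Marginal of X (row sums):
  P(X=0) = 0.059 + 0.118 = 0.177
  P(X=1) = 0.072 + 0.144 = 0.216
  P(X=2) = 0.202 + 0.405 = 0.607
H(X) = -[0.177·log₂(0.177) + 0.216·log₂(0.216) + 0.607·log₂(0.607)]
  = 0.44218 + 0.47755 + 0.43718 = 1.3569 bits

H(Y|X) = H(X,Y) - H(X) = 2.2749 - 1.3569 = 0.9180 bits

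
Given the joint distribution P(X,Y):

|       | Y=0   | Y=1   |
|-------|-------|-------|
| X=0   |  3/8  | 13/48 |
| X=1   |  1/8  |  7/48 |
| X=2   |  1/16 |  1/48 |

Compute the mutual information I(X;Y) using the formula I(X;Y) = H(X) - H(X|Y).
0.0178 bits

I(X;Y) = H(X) - H(X|Y)

Marginal of X (row sums):
  P(X=0) = 3/8 + 13/48 = 31/48
  P(X=1) = 1/8 + 7/48 = 13/48
  P(X=2) = 1/16 + 1/48 = 1/12
H(X) = -[(31/48)·log₂(31/48) + (13/48)·log₂(13/48) + (1/12)·log₂(1/12)]
  = 0.40737 + 0.51039 + 0.29875 = 1.21651 bits

Marginal of Y (column sums):
  P(Y=0) = 3/8 + 1/8 + 1/16 = 9/16
  P(Y=1) = 13/48 + 7/48 + 1/48 = 7/16
H(X|Y) = Σ_y P(y)·H(X|Y=y):
  Y=0: P(Y=0) = 9/16, P(X|Y=0) = (2/3, 2/9, 1/9) → H(X|Y=0) = 1.22439
  Y=1: P(Y=1) = 7/16, P(X|Y=1) = (13/21, 1/3, 1/21) → H(X|Y=1) = 1.16578
H(X|Y) = (9/16)·1.22439 + (7/16)·1.16578 = 1.19875 bits

I(X;Y) = H(X) - H(X|Y) = 1.21651 - 1.19875 = 0.0178 bits

Cross-check via I(X;Y) = H(X) + H(Y) - H(X,Y): computing H(Y) from the column sums and H(X,Y) from the 6 cells in the same way gives H(Y) = 0.98870 bits and H(X,Y) = 2.18745 bits, so
I(X;Y) = 1.21651 + 0.98870 - 2.18745 = 0.0178 bits ✓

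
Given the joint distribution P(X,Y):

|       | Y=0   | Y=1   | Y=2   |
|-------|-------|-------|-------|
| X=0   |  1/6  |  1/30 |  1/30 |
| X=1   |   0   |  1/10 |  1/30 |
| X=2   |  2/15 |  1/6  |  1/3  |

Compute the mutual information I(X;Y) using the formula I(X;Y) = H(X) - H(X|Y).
0.2653 bits

I(X;Y) = H(X) - H(X|Y)

Marginal of X (row sums):
  P(X=0) = 1/6 + 1/30 + 1/30 = 7/30
  P(X=1) = 0 + 1/10 + 1/30 = 2/15
  P(X=2) = 2/15 + 1/6 + 1/3 = 19/30
H(X) = -[(7/30)·log₂(7/30) + (2/15)·log₂(2/15) + (19/30)·log₂(19/30)]
  = 0.48989 + 0.38759 + 0.41734 = 1.29482 bits

Marginal of Y (column sums):
  P(Y=0) = 1/6 + 0 + 2/15 = 3/10
  P(Y=1) = 1/30 + 1/10 + 1/6 = 3/10
  P(Y=2) = 1/30 + 1/30 + 1/3 = 2/5
H(X|Y) = Σ_y P(y)·H(X|Y=y):
  Y=0: P(Y=0) = 3/10, P(X|Y=0) = (5/9, 0, 4/9) → H(X|Y=0) = 0.99108
  Y=1: P(Y=1) = 3/10, P(X|Y=1) = (1/9, 1/3, 5/9) → H(X|Y=1) = 1.35164
  Y=2: P(Y=2) = 2/5, P(X|Y=2) = (1/12, 1/12, 5/6) → H(X|Y=2) = 0.81669
H(X|Y) = (3/10)·0.99108 + (3/10)·1.35164 + (2/5)·0.81669 = 1.02949 bits

I(X;Y) = H(X) - H(X|Y) = 1.29482 - 1.02949 = 0.2653 bits

Cross-check via I(X;Y) = H(X) + H(Y) - H(X,Y): computing H(Y) from the column sums and H(X,Y) from the 9 cells in the same way gives H(Y) = 1.57095 bits and H(X,Y) = 2.60044 bits, so
I(X;Y) = 1.29482 + 1.57095 - 2.60044 = 0.2653 bits ✓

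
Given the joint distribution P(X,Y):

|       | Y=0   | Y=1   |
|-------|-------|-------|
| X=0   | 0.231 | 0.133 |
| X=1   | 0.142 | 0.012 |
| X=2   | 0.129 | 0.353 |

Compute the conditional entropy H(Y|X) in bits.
0.8095 bits

H(Y|X) = H(X,Y) - H(X)

H(X,Y) = -Σ_{x,y} P(x,y) log₂ P(x,y). Per-cell terms -P(x,y)·log₂P(x,y):
  X=0: 0.4883, 0.3871
  X=1: 0.3999, 0.0766
  X=2: 0.3811, 0.5303
Sum of the 6 terms: H(X,Y) = 2.2633 bits

Marginal of X (row sums):
  P(X=0) = 0.231 + 0.133 = 0.364
  P(X=1) = 0.142 + 0.012 = 0.154
  P(X=2) = 0.129 + 0.353 = 0.482
H(X) = -[0.364·log₂(0.364) + 0.154·log₂(0.154) + 0.482·log₂(0.482)]
  = 0.5307 + 0.4156 + 0.5075 = 1.4538 bits

H(Y|X) = H(X,Y) - H(X) = 2.2633 - 1.4538 = 0.8095 bits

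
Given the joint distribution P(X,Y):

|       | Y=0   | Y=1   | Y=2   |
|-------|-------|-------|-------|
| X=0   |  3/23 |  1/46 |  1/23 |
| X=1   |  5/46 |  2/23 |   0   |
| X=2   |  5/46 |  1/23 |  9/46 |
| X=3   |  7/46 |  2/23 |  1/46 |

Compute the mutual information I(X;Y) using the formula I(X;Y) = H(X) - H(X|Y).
0.2565 bits

I(X;Y) = H(X) - H(X|Y)

Marginal of X (row sums):
  P(X=0) = 3/23 + 1/46 + 1/23 = 9/46
  P(X=1) = 5/46 + 2/23 + 0 = 9/46
  P(X=2) = 5/46 + 1/23 + 9/46 = 8/23
  P(X=3) = 7/46 + 2/23 + 1/46 = 6/23
H(X) = -[(9/46)·log₂(9/46) + (9/46)·log₂(9/46) + (8/23)·log₂(8/23) + (6/23)·log₂(6/23)]
  = 0.4605 + 0.4605 + 0.5299 + 0.5057 = 1.9566 bits

Marginal of Y (column sums):
  P(Y=0) = 3/23 + 5/46 + 5/46 + 7/46 = 1/2
  P(Y=1) = 1/46 + 2/23 + 1/23 + 2/23 = 11/46
  P(Y=2) = 1/23 + 0 + 9/46 + 1/46 = 6/23
H(X|Y) = Σ_y P(y)·H(X|Y=y):
  Y=0: P(Y=0) = 1/2, P(X|Y=0) = (6/23, 5/23, 5/23, 7/23) → H(X|Y=0) = 1.9853
  Y=1: P(Y=1) = 11/46, P(X|Y=1) = (1/11, 4/11, 2/11, 4/11) → H(X|Y=1) = 1.8231
  Y=2: P(Y=2) = 6/23, P(X|Y=2) = (1/6, 0, 3/4, 1/12) → H(X|Y=2) = 1.0409
H(X|Y) = (1/2)·1.9853 + (11/46)·1.8231 + (6/23)·1.0409 = 1.7001 bits

I(X;Y) = H(X) - H(X|Y) = 1.9566 - 1.7001 = 0.2565 bits

Cross-check via I(X;Y) = H(X) + H(Y) - H(X,Y): computing H(Y) from the column sums and H(X,Y) from the 12 cells in the same way gives H(Y) = 1.4993 bits and H(X,Y) = 3.1994 bits, so
I(X;Y) = 1.9566 + 1.4993 - 3.1994 = 0.2565 bits ✓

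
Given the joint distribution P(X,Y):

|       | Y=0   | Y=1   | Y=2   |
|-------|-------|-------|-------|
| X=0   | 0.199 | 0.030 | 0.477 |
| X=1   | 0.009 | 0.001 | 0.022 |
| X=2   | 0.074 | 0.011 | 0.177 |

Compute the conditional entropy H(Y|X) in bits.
1.0889 bits

H(Y|X) = H(X,Y) - H(X)

H(X,Y) = -Σ_{x,y} P(x,y) log₂ P(x,y). Per-cell terms -P(x,y)·log₂P(x,y):
  X=0: 0.46350, 0.15177, 0.50941
  X=1: 0.06116, 0.00997, 0.12114
  X=2: 0.27797, 0.07157, 0.44218
Sum of the 9 terms: H(X,Y) = 2.1087 bits

Marginal of X (row sums):
  P(X=0) = 0.199 + 0.030 + 0.477 = 0.706
  P(X=1) = 0.009 + 0.001 + 0.022 = 0.032
  P(X=2) = 0.074 + 0.011 + 0.177 = 0.262
H(X) = -[0.706·log₂(0.706) + 0.032·log₂(0.032) + 0.262·log₂(0.262)]
  = 0.35460 + 0.15891 + 0.50628 = 1.0198 bits

H(Y|X) = H(X,Y) - H(X) = 2.1087 - 1.0198 = 1.0889 bits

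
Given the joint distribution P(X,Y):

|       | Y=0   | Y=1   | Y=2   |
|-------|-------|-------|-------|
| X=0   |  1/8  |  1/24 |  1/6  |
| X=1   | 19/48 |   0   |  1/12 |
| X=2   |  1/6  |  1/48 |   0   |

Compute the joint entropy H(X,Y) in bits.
2.3720 bits

H(X,Y) = -Σ_{x,y} P(x,y) log₂ P(x,y). Per-cell terms -P(x,y)·log₂P(x,y):
  X=0: 0.37500, 0.19104, 0.43083
  X=1: 0.52924, 0.00000, 0.29875
  X=2: 0.43083, 0.11635, 0.00000
  (cells with P = 0 contribute 0)
Sum of the 9 terms: H(X,Y) = 2.3720 bits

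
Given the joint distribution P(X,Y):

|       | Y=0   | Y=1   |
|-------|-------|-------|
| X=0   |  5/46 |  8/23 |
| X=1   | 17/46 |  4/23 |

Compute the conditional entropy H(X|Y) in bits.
0.8489 bits

H(X|Y) = H(X,Y) - H(Y)

H(X,Y) = -Σ_{x,y} P(x,y) log₂ P(x,y). Per-cell terms -P(x,y)·log₂P(x,y):
  X=0: 0.348004, 0.529935
  X=1: 0.530732, 0.438880
Sum of the 4 terms: H(X,Y) = 1.84755 bits

Marginal of Y (column sums):
  P(Y=0) = 5/46 + 17/46 = 11/23
  P(Y=1) = 8/23 + 4/23 = 12/23
H(Y) = -[(11/23)·log₂(11/23) + (12/23)·log₂(12/23)]
  = 0.508932 + 0.489704 = 0.99864 bits

H(X|Y) = H(X,Y) - H(Y) = 1.84755 - 0.99864 = 0.8489 bits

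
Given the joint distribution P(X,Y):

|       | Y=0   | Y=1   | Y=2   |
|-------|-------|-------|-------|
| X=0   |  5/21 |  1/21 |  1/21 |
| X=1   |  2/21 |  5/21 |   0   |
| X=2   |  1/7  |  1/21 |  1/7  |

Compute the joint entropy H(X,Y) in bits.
2.7386 bits

H(X,Y) = -Σ_{x,y} P(x,y) log₂ P(x,y). Per-cell terms -P(x,y)·log₂P(x,y):
  X=0: 0.49295, 0.20916, 0.20916
  X=1: 0.32308, 0.49295, 0.00000
  X=2: 0.40105, 0.20916, 0.40105
  (cells with P = 0 contribute 0)
Sum of the 9 terms: H(X,Y) = 2.7386 bits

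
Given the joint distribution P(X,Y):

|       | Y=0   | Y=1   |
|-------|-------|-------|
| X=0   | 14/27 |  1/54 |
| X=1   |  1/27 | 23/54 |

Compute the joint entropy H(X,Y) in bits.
1.2984 bits

H(X,Y) = -Σ_{x,y} P(x,y) log₂ P(x,y). Per-cell terms -P(x,y)·log₂P(x,y):
  X=0: 0.49131, 0.10657
  X=1: 0.17611, 0.52445
Sum of the 4 terms: H(X,Y) = 1.2984 bits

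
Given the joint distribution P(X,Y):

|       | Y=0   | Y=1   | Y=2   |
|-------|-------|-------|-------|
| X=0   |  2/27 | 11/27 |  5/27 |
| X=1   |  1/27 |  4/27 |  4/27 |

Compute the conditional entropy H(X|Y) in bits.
0.8972 bits

H(X|Y) = H(X,Y) - H(Y)

H(X,Y) = -Σ_{x,y} P(x,y) log₂ P(x,y). Per-cell terms -P(x,y)·log₂P(x,y):
  X=0: 0.27814, 0.52778, 0.45055
  X=1: 0.17611, 0.40813, 0.40813
Sum of the 6 terms: H(X,Y) = 2.2488 bits

Marginal of Y (column sums):
  P(Y=0) = 2/27 + 1/27 = 1/9
  P(Y=1) = 11/27 + 4/27 = 5/9
  P(Y=2) = 5/27 + 4/27 = 1/3
H(Y) = -[(1/9)·log₂(1/9) + (5/9)·log₂(5/9) + (1/3)·log₂(1/3)]
  = 0.35221 + 0.47111 + 0.52832 = 1.3516 bits

H(X|Y) = H(X,Y) - H(Y) = 2.2488 - 1.3516 = 0.8972 bits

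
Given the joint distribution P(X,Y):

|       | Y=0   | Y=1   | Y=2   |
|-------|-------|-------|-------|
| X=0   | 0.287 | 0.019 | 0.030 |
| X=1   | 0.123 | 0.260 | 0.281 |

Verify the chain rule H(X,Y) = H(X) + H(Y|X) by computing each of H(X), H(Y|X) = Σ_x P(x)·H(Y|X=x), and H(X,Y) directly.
H(X) = 0.9209 bits, H(Y|X) = 1.2481 bits, H(X,Y) = 2.1690 bits

Marginal of X (row sums):
  P(X=0) = 0.287 + 0.019 + 0.030 = 0.336
  P(X=1) = 0.123 + 0.260 + 0.281 = 0.664
H(X) = -[0.336·log₂(0.336) + 0.664·log₂(0.664)]
  = 0.52868 + 0.39225 = 0.9209 bits

H(Y|X) = Σ_x P(x)·H(Y|X=x):
  X=0: P(X=0) = 0.336, P(Y|X=0) = (41/48, 19/336, 5/56) → H(Y|X=0) = 0.73980
  X=1: P(X=1) = 0.664, P(Y|X=1) = (123/664, 65/166, 281/664) → H(Y|X=1) = 1.50528
H(Y|X) = 0.336·0.73980 + 0.664·1.50528 = 1.2481 bits

H(X,Y) = -Σ_{x,y} P(x,y) log₂ P(x,y). Per-cell terms -P(x,y)·log₂P(x,y):
  X=0: 0.51685, 0.10864, 0.15177
  X=1: 0.37186, 0.50529, 0.51461
Sum of the 6 terms: H(X,Y) = 2.1690 bits

Chain rule check:
  H(X) + H(Y|X) = 0.9209 + 1.2481 = 2.1690 bits
  H(X,Y) = 2.1690 bits
✓ Chain rule verified.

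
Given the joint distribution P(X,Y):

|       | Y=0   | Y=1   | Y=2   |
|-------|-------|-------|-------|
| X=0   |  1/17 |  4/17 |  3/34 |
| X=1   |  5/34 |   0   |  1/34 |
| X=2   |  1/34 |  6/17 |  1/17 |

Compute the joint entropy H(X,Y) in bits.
2.5173 bits

H(X,Y) = -Σ_{x,y} P(x,y) log₂ P(x,y). Per-cell terms -P(x,y)·log₂P(x,y):
  X=0: 0.24044, 0.49117, 0.30904
  X=1: 0.40670, 0.00000, 0.14963
  X=2: 0.14963, 0.53029, 0.24044
  (cells with P = 0 contribute 0)
Sum of the 9 terms: H(X,Y) = 2.5173 bits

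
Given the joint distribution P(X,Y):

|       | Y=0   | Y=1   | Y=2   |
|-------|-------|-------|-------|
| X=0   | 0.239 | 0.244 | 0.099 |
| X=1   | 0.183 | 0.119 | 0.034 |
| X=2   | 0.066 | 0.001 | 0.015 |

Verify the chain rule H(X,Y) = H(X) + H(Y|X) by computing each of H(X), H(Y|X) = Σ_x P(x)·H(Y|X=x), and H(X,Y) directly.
H(X) = 1.2790 bits, H(Y|X) = 1.3807 bits, H(X,Y) = 2.6597 bits

Marginal of X (row sums):
  P(X=0) = 0.239 + 0.244 + 0.099 = 0.582
  P(X=1) = 0.183 + 0.119 + 0.034 = 0.336
  P(X=2) = 0.066 + 0.001 + 0.015 = 0.082
H(X) = -[0.582·log₂(0.582) + 0.336·log₂(0.336) + 0.082·log₂(0.082)]
  = 0.454489 + 0.528685 + 0.295875 = 1.2790 bits

H(Y|X) = Σ_x P(x)·H(Y|X=x):
  X=0: P(X=0) = 0.582, P(Y|X=0) = (239/582, 122/291, 33/194) → H(Y|X=0) = 1.487773
  X=1: P(X=1) = 0.336, P(Y|X=1) = (61/112, 17/48, 17/168) → H(Y|X=1) = 1.342228
  X=2: P(X=2) = 0.082, P(Y|X=2) = (33/41, 1/82, 15/82) → H(Y|X=2) = 0.777877
H(Y|X) = 0.582·1.487773 + 0.336·1.342228 + 0.082·0.777877 = 1.3807 bits

H(X,Y) = -Σ_{x,y} P(x,y) log₂ P(x,y). Per-cell terms -P(x,y)·log₂P(x,y):
  X=0: 0.493515, 0.496551, 0.330306
  X=1: 0.448365, 0.365445, 0.165863
  X=2: 0.258812, 0.009966, 0.090883
Sum of the 9 terms: H(X,Y) = 2.6597 bits

Chain rule check:
  H(X) + H(Y|X) = 1.2790 + 1.3807 = 2.6597 bits
  H(X,Y) = 2.6597 bits
✓ Chain rule verified.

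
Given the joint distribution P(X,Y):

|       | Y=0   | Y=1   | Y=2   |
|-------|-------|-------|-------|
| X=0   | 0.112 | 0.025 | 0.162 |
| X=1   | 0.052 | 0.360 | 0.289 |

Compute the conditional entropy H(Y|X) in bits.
1.3021 bits

H(Y|X) = H(X,Y) - H(X)

H(X,Y) = -Σ_{x,y} P(x,y) log₂ P(x,y). Per-cell terms -P(x,y)·log₂P(x,y):
  X=0: 0.35374, 0.13305, 0.42540
  X=1: 0.22180, 0.53062, 0.51756
Sum of the 6 terms: H(X,Y) = 2.1822 bits

Marginal of X (row sums):
  P(X=0) = 0.112 + 0.025 + 0.162 = 0.299
  P(X=1) = 0.052 + 0.360 + 0.289 = 0.701
H(X) = -[0.299·log₂(0.299) + 0.701·log₂(0.701)]
  = 0.52079 + 0.35927 = 0.8801 bits

H(Y|X) = H(X,Y) - H(X) = 2.1822 - 0.8801 = 1.3021 bits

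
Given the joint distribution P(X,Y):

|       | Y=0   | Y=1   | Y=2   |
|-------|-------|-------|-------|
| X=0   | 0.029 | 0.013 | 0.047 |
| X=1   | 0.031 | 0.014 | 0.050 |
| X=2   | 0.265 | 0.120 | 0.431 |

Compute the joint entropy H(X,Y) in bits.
2.2927 bits

H(X,Y) = -Σ_{x,y} P(x,y) log₂ P(x,y). Per-cell terms -P(x,y)·log₂P(x,y):
  X=0: 0.14813, 0.08145, 0.20733
  X=1: 0.15536, 0.08622, 0.21610
  X=2: 0.50772, 0.36707, 0.52334
Sum of the 9 terms: H(X,Y) = 2.2927 bits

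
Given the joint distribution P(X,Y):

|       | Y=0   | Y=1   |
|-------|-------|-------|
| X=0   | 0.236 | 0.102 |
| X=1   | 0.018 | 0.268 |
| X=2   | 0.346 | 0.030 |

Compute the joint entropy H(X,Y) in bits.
2.1225 bits

H(X,Y) = -Σ_{x,y} P(x,y) log₂ P(x,y). Per-cell terms -P(x,y)·log₂P(x,y):
  X=0: 0.4916, 0.3359
  X=1: 0.1043, 0.5091
  X=2: 0.5298, 0.1518
Sum of the 6 terms: H(X,Y) = 2.1225 bits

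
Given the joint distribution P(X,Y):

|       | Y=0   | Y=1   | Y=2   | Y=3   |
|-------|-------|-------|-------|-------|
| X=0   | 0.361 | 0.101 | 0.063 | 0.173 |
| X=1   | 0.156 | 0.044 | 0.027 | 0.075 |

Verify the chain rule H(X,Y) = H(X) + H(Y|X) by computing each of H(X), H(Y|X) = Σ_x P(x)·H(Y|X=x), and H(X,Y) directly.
H(X) = 0.8837 bits, H(Y|X) = 1.7075 bits, H(X,Y) = 2.5913 bits

Marginal of X (row sums):
  P(X=0) = 0.361 + 0.101 + 0.063 + 0.173 = 0.698
  P(X=1) = 0.156 + 0.044 + 0.027 + 0.075 = 0.302
H(X) = -[0.698·log₂(0.698) + 0.302·log₂(0.302)]
  = 0.362053 + 0.521669 = 0.8837 bits

H(Y|X) = Σ_x P(x)·H(Y|X=x):
  X=0: P(X=0) = 0.698, P(Y|X=0) = (361/698, 101/698, 63/698, 173/698) → H(Y|X=0) = 1.707481
  X=1: P(X=1) = 0.302, P(Y|X=1) = (78/151, 22/151, 27/302, 75/302) → H(Y|X=1) = 1.707673
H(Y|X) = 0.698·1.707481 + 0.302·1.707673 = 1.7075 bits

H(X,Y) = -Σ_{x,y} P(x,y) log₂ P(x,y). Per-cell terms -P(x,y)·log₂P(x,y):
  X=0: 0.530644, 0.334065, 0.251276, 0.437890
  X=1: 0.418140, 0.198280, 0.140694, 0.280272
Sum of the 8 terms: H(X,Y) = 2.5913 bits

Chain rule check:
  H(X) + H(Y|X) = 0.8837 + 1.7075 = 2.5912 bits
  H(X,Y) = 2.5913 bits
✓ Chain rule verified (Δ = 0.0001 is 4-dp rounding noise: each of the three values was rounded independently).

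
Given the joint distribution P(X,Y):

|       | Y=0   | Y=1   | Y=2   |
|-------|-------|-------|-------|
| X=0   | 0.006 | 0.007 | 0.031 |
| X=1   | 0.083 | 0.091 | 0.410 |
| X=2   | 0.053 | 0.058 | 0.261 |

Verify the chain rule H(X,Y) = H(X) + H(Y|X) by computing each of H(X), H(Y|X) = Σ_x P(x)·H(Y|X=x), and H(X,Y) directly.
H(X) = 1.1821 bits, H(Y|X) = 1.1763 bits, H(X,Y) = 2.3585 bits

Marginal of X (row sums):
  P(X=0) = 0.006 + 0.007 + 0.031 = 0.044
  P(X=1) = 0.083 + 0.091 + 0.410 = 0.584
  P(X=2) = 0.053 + 0.058 + 0.261 = 0.372
H(X) = -[0.044·log₂(0.044) + 0.584·log₂(0.584) + 0.372·log₂(0.372)]
  = 0.198280 + 0.453160 + 0.530705 = 1.1821 bits

H(Y|X) = Σ_x P(x)·H(Y|X=x):
  X=0: P(X=0) = 0.044, P(Y|X=0) = (3/22, 7/44, 31/44) → H(Y|X=0) = 1.169856
  X=1: P(X=1) = 0.584, P(Y|X=1) = (83/584, 91/584, 205/292) → H(Y|X=1) = 1.176255
  X=2: P(X=2) = 0.372, P(Y|X=2) = (53/372, 29/186, 87/124) → H(Y|X=2) = 1.177261
H(Y|X) = 0.044·1.169856 + 0.584·1.176255 + 0.372·1.177261 = 1.1763 bits

H(X,Y) = -Σ_{x,y} P(x,y) log₂ P(x,y). Per-cell terms -P(x,y)·log₂P(x,y):
  X=0: 0.044285, 0.050109, 0.155359
  X=1: 0.298032, 0.314677, 0.527385
  X=2: 0.224607, 0.238253, 0.505786
Sum of the 9 terms: H(X,Y) = 2.3585 bits

Chain rule check:
  H(X) + H(Y|X) = 1.1821 + 1.1763 = 2.3584 bits
  H(X,Y) = 2.3585 bits
✓ Chain rule verified (Δ = 0.0001 is 4-dp rounding noise: each of the three values was rounded independently).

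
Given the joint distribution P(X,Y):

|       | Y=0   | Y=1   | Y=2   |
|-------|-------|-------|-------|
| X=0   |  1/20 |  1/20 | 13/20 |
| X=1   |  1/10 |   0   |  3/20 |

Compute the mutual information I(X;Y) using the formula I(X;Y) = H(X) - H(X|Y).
0.1166 bits

I(X;Y) = H(X) - H(X|Y)

Marginal of X (row sums):
  P(X=0) = 1/20 + 1/20 + 13/20 = 3/4
  P(X=1) = 1/10 + 0 + 3/20 = 1/4
H(X) = -[(3/4)·log₂(3/4) + (1/4)·log₂(1/4)]
  = 0.3113 + 0.5000 = 0.8113 bits

Marginal of Y (column sums):
  P(Y=0) = 1/20 + 1/10 = 3/20
  P(Y=1) = 1/20 + 0 = 1/20
  P(Y=2) = 13/20 + 3/20 = 4/5
H(X|Y) = Σ_y P(y)·H(X|Y=y):
  Y=0: P(Y=0) = 3/20, P(X|Y=0) = (1/3, 2/3) → H(X|Y=0) = 0.9183
  Y=1: P(Y=1) = 1/20, P(X|Y=1) = (1, 0) → H(X|Y=1) = 0.0000
  Y=2: P(Y=2) = 4/5, P(X|Y=2) = (13/16, 3/16) → H(X|Y=2) = 0.6962
H(X|Y) = (3/20)·0.9183 + (1/20)·0.0000 + (4/5)·0.6962 = 0.6947 bits

I(X;Y) = H(X) - H(X|Y) = 0.8113 - 0.6947 = 0.1166 bits

Cross-check via I(X;Y) = H(X) + H(Y) - H(X,Y): computing H(Y) from the column sums and H(X,Y) from the 6 cells in the same way gives H(Y) = 0.8842 bits and H(X,Y) = 1.5789 bits, so
I(X;Y) = 0.8113 + 0.8842 - 1.5789 = 0.1166 bits ✓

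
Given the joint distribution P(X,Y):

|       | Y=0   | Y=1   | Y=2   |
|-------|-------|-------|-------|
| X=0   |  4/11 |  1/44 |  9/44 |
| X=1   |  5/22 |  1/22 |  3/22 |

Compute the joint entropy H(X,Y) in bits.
2.2036 bits

H(X,Y) = -Σ_{x,y} P(x,y) log₂ P(x,y). Per-cell terms -P(x,y)·log₂P(x,y):
  X=0: 0.5307, 0.1241, 0.4683
  X=1: 0.4858, 0.2027, 0.3920
Sum of the 6 terms: H(X,Y) = 2.2036 bits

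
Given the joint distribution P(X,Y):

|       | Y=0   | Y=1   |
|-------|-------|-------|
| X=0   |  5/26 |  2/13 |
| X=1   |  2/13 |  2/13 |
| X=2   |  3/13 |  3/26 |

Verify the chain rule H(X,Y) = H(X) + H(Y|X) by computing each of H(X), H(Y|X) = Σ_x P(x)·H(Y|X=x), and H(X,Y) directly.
H(X) = 1.5828 bits, H(Y|X) = 0.9686 bits, H(X,Y) = 2.5514 bits

Marginal of X (row sums):
  P(X=0) = 5/26 + 2/13 = 9/26
  P(X=1) = 2/13 + 2/13 = 4/13
  P(X=2) = 3/13 + 3/26 = 9/26
H(X) = -[(9/26)·log₂(9/26) + (4/13)·log₂(4/13) + (9/26)·log₂(9/26)]
  = 0.52979 + 0.52321 + 0.52979 = 1.5828 bits

H(Y|X) = Σ_x P(x)·H(Y|X=x):
  X=0: P(X=0) = 9/26, P(Y|X=0) = (5/9, 4/9) → H(Y|X=0) = 0.99108
  X=1: P(X=1) = 4/13, P(Y|X=1) = (1/2, 1/2) → H(Y|X=1) = 1.00000
  X=2: P(X=2) = 9/26, P(Y|X=2) = (2/3, 1/3) → H(Y|X=2) = 0.91830
H(Y|X) = (9/26)·0.99108 + (4/13)·1.00000 + (9/26)·0.91830 = 0.9686 bits

H(X,Y) = -Σ_{x,y} P(x,y) log₂ P(x,y). Per-cell terms -P(x,y)·log₂P(x,y):
  X=0: 0.45741, 0.41545
  X=1: 0.41545, 0.41545
  X=2: 0.48819, 0.35948
Sum of the 6 terms: H(X,Y) = 2.5514 bits

Chain rule check:
  H(X) + H(Y|X) = 1.5828 + 0.9686 = 2.5514 bits
  H(X,Y) = 2.5514 bits
✓ Chain rule verified.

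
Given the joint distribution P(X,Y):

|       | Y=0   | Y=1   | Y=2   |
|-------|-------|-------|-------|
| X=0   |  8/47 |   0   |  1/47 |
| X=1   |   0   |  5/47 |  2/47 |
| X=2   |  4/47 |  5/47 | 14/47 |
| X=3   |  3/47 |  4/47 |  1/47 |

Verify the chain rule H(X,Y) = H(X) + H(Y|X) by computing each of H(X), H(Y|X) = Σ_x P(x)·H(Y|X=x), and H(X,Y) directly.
H(X) = 1.8052 bits, H(Y|X) = 1.1265 bits, H(X,Y) = 2.9317 bits

Marginal of X (row sums):
  P(X=0) = 8/47 + 0 + 1/47 = 9/47
  P(X=1) = 0 + 5/47 + 2/47 = 7/47
  P(X=2) = 4/47 + 5/47 + 14/47 = 23/47
  P(X=3) = 3/47 + 4/47 + 1/47 = 8/47
H(X) = -[(9/47)·log₂(9/47) + (7/47)·log₂(7/47) + (23/47)·log₂(23/47) + (8/47)·log₂(8/47)]
  = 0.45664 + 0.40916 + 0.50455 + 0.43482 = 1.8052 bits

H(Y|X) = Σ_x P(x)·H(Y|X=x):
  X=0: P(X=0) = 9/47, P(Y|X=0) = (8/9, 0, 1/9) → H(Y|X=0) = 0.50326
  X=1: P(X=1) = 7/47, P(Y|X=1) = (0, 5/7, 2/7) → H(Y|X=1) = 0.86312
  X=2: P(X=2) = 23/47, P(Y|X=2) = (4/23, 5/23, 14/23) → H(Y|X=2) = 1.35345
  X=3: P(X=3) = 8/47, P(Y|X=3) = (3/8, 1/2, 1/8) → H(Y|X=3) = 1.40564
H(Y|X) = (9/47)·0.50326 + (7/47)·0.86312 + (23/47)·1.35345 + (8/47)·1.40564 = 1.1265 bits

H(X,Y) = -Σ_{x,y} P(x,y) log₂ P(x,y). Per-cell terms -P(x,y)·log₂P(x,y):
  X=0: 0.43482, 0.00000, 0.11818
  X=1: 0.00000, 0.34390, 0.19381
  X=2: 0.30252, 0.34390, 0.52045
  X=3: 0.25338, 0.30252, 0.11818
  (cells with P = 0 contribute 0)
Sum of the 12 terms: H(X,Y) = 2.9317 bits

Chain rule check:
  H(X) + H(Y|X) = 1.8052 + 1.1265 = 2.9317 bits
  H(X,Y) = 2.9317 bits
✓ Chain rule verified.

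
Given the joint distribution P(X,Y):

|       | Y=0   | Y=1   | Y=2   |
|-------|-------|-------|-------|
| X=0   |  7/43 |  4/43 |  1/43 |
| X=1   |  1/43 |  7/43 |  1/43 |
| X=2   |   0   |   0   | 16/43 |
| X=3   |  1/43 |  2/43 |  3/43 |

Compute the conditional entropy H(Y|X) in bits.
0.7675 bits

H(Y|X) = H(X,Y) - H(X)

H(X,Y) = -Σ_{x,y} P(x,y) log₂ P(x,y). Per-cell terms -P(x,y)·log₂P(x,y):
  X=0: 0.426334, 0.318722, 0.126192
  X=1: 0.126192, 0.426334, 0.126192
  X=2: 0.000000, 0.000000, 0.530703
  X=3: 0.126192, 0.205873, 0.267998
  (cells with P = 0 contribute 0)
Sum of the 12 terms: H(X,Y) = 2.68073 bits

Marginal of X (row sums):
  P(X=0) = 7/43 + 4/43 + 1/43 = 12/43
  P(X=1) = 1/43 + 7/43 + 1/43 = 9/43
  P(X=2) = 0 + 0 + 16/43 = 16/43
  P(X=3) = 1/43 + 2/43 + 3/43 = 6/43
H(X) = -[(12/43)·log₂(12/43) + (9/43)·log₂(9/43) + (16/43)·log₂(16/43) + (6/43)·log₂(6/43)]
  = 0.513852 + 0.472257 + 0.530703 + 0.396461 = 1.91327 bits

H(Y|X) = H(X,Y) - H(X) = 2.68073 - 1.91327 = 0.7675 bits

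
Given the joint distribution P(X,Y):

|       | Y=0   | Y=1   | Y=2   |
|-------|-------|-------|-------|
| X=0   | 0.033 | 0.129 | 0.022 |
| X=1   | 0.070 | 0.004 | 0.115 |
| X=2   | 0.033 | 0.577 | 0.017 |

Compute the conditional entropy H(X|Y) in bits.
0.8861 bits

H(X|Y) = H(X,Y) - H(Y)

H(X,Y) = -Σ_{x,y} P(x,y) log₂ P(x,y). Per-cell terms -P(x,y)·log₂P(x,y):
  X=0: 0.1624, 0.3811, 0.1211
  X=1: 0.2686, 0.0319, 0.3588
  X=2: 0.1624, 0.4578, 0.0999
Sum of the 9 terms: H(X,Y) = 2.0440 bits

Marginal of Y (column sums):
  P(Y=0) = 0.033 + 0.070 + 0.033 = 0.136
  P(Y=1) = 0.129 + 0.004 + 0.577 = 0.710
  P(Y=2) = 0.022 + 0.115 + 0.017 = 0.154
H(Y) = -[0.136·log₂(0.136) + 0.710·log₂(0.710) + 0.154·log₂(0.154)]
  = 0.3915 + 0.3508 + 0.4156 = 1.1579 bits

H(X|Y) = H(X,Y) - H(Y) = 2.0440 - 1.1579 = 0.8861 bits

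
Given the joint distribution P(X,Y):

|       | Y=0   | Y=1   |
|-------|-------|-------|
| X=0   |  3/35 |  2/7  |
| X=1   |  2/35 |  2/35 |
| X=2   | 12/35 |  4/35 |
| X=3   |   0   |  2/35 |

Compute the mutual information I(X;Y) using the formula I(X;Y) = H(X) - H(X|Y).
0.2248 bits

I(X;Y) = H(X) - H(X|Y)

Marginal of X (row sums):
  P(X=0) = 3/35 + 2/7 = 13/35
  P(X=1) = 2/35 + 2/35 = 4/35
  P(X=2) = 12/35 + 4/35 = 16/35
  P(X=3) = 0 + 2/35 = 2/35
H(X) = -[(13/35)·log₂(13/35) + (4/35)·log₂(4/35) + (16/35)·log₂(16/35) + (2/35)·log₂(2/35)]
  = 0.530713 + 0.357632 + 0.516244 + 0.235959 = 1.64055 bits

Marginal of Y (column sums):
  P(Y=0) = 3/35 + 2/35 + 12/35 + 0 = 17/35
  P(Y=1) = 2/7 + 2/35 + 4/35 + 2/35 = 18/35
H(X|Y) = Σ_y P(y)·H(X|Y=y):
  Y=0: P(Y=0) = 17/35, P(X|Y=0) = (3/17, 2/17, 12/17, 0) → H(X|Y=0) = 1.159555
  Y=1: P(Y=1) = 18/35, P(X|Y=1) = (5/9, 1/9, 2/9, 1/9) → H(X|Y=1) = 1.657743
H(X|Y) = (17/35)·1.159555 + (18/35)·1.657743 = 1.41577 bits

I(X;Y) = H(X) - H(X|Y) = 1.64055 - 1.41577 = 0.2248 bits

Cross-check via I(X;Y) = H(X) + H(Y) - H(X,Y): computing H(Y) from the column sums and H(X,Y) from the 8 cells in the same way gives H(Y) = 0.99941 bits and H(X,Y) = 2.41518 bits, so
I(X;Y) = 1.64055 + 0.99941 - 2.41518 = 0.2248 bits ✓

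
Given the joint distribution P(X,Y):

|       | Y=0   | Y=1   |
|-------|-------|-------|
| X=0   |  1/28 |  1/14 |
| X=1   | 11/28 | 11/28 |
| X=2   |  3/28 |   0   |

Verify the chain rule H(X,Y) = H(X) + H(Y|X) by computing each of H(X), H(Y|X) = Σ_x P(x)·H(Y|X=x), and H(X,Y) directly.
H(X) = 0.9639 bits, H(Y|X) = 0.8841 bits, H(X,Y) = 1.8480 bits

Marginal of X (row sums):
  P(X=0) = 1/28 + 1/14 = 3/28
  P(X=1) = 11/28 + 11/28 = 11/14
  P(X=2) = 3/28 + 0 = 3/28
H(X) = -[(3/28)·log₂(3/28) + (11/14)·log₂(11/14) + (3/28)·log₂(3/28)]
  = 0.34526 + 0.27337 + 0.34526 = 0.9639 bits

H(Y|X) = Σ_x P(x)·H(Y|X=x):
  X=0: P(X=0) = 3/28, P(Y|X=0) = (1/3, 2/3) → H(Y|X=0) = 0.91830
  X=1: P(X=1) = 11/14, P(Y|X=1) = (1/2, 1/2) → H(Y|X=1) = 1.00000
  X=2: P(X=2) = 3/28, P(Y|X=2) = (1, 0) → H(Y|X=2) = 0.00000
H(Y|X) = (3/28)·0.91830 + (11/14)·1.00000 + (3/28)·0.00000 = 0.8841 bits

H(X,Y) = -Σ_{x,y} P(x,y) log₂ P(x,y). Per-cell terms -P(x,y)·log₂P(x,y):
  X=0: 0.17169, 0.27195
  X=1: 0.52954, 0.52954
  X=2: 0.34526, 0.00000
  (cells with P = 0 contribute 0)
Sum of the 6 terms: H(X,Y) = 1.8480 bits

Chain rule check:
  H(X) + H(Y|X) = 0.9639 + 0.8841 = 1.8480 bits
  H(X,Y) = 1.8480 bits
✓ Chain rule verified.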